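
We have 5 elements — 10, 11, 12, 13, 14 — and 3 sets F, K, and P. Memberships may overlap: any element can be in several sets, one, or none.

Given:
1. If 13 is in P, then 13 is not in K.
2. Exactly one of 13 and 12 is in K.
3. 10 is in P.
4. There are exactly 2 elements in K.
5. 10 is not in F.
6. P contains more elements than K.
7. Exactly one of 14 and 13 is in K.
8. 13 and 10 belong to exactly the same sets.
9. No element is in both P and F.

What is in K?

K = {12, 14}

From (3): 10 ∈ P.
From (5): 10 ∉ F.
(8): 13 matches 10: 13 ∉ F.
(8): 13 matches 10: 13 ∈ P.
(1): 13 ∉ K.
(2) (exactly one): 12 ∈ K.
(7) (exactly one): 14 ∈ K.
(8): 10 matches 13: 10 ∉ K.
(4): K already has 2, so the rest are out.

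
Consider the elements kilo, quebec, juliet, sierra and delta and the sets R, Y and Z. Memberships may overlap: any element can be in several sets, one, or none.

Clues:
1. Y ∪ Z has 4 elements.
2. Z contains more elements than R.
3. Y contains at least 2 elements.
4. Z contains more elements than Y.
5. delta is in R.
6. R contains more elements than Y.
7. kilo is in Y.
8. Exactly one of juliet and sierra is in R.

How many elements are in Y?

2

From (5): delta ∈ R.
From (7): kilo ∈ Y.
Suppose kilo ∉ Z: no assignment then satisfies all the clues, so kilo ∈ Z.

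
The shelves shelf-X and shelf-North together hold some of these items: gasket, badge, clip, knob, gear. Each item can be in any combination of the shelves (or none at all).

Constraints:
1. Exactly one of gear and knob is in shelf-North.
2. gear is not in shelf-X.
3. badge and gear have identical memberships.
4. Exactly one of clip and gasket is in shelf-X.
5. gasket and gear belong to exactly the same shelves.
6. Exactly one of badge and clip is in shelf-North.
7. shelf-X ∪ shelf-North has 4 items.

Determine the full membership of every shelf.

shelf-X = {clip}; shelf-North = {badge, gasket, gear}

From (2): gear ∉ shelf-X.
(3): badge matches gear: badge ∉ shelf-X.
(5): gasket matches gear: gasket ∉ shelf-X.
(4) (exactly one): clip ∈ shelf-X.
Suppose gasket ∉ shelf-North: no assignment then satisfies all the clues, so gasket ∈ shelf-North.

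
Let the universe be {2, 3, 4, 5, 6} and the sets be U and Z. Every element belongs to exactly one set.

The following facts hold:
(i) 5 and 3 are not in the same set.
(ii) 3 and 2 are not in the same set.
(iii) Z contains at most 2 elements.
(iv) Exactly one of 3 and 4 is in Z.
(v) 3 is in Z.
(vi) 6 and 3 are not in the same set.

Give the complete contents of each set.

U = {2, 4, 5, 6}; Z = {3}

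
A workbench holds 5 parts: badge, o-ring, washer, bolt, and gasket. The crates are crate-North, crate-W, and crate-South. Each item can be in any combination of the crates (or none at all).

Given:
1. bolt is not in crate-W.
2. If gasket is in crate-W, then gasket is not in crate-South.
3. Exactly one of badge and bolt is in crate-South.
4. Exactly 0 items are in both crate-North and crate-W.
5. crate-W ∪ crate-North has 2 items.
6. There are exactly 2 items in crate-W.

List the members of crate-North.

crate-North = {}

From (1): bolt ∉ crate-W.
Suppose badge ∈ crate-North: no assignment then satisfies all the clues, so badge ∉ crate-North.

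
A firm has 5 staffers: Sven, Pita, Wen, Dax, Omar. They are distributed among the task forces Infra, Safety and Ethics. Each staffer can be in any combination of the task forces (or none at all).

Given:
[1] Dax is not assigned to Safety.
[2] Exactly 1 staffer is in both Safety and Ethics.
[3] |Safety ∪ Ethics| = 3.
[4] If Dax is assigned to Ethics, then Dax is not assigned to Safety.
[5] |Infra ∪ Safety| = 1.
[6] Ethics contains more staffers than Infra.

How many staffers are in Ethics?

3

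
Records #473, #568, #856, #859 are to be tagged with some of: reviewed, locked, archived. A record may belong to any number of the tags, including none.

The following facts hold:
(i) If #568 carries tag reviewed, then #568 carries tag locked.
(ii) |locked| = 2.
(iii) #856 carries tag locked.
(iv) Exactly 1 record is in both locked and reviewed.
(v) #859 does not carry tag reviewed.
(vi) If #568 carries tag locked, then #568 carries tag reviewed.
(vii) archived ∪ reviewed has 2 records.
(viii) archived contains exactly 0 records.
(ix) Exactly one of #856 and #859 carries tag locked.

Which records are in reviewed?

reviewed = {#473, #568}

From (iii): #856 ∈ locked.
From (v): #859 ∉ reviewed.
(viii): archived already has 0, so the rest are out.
(ix) (exactly one): #859 ∉ locked.
Suppose #473 ∉ reviewed: no assignment then satisfies all the clues, so #473 ∈ reviewed.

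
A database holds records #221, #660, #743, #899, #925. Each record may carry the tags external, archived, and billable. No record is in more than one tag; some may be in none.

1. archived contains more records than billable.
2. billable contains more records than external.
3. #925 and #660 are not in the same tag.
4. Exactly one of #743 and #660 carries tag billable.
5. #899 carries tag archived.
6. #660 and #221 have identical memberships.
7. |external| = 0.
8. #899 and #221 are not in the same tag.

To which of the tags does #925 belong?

#925: archived

From (5): #899 ∈ archived.
(7): external already has 0, so the rest are out.
(8): #221 ∉ archived.
(6): #660 matches #221: #660 ∉ archived.
Suppose #925 ∉ archived: no assignment then satisfies all the clues, so #925 ∈ archived.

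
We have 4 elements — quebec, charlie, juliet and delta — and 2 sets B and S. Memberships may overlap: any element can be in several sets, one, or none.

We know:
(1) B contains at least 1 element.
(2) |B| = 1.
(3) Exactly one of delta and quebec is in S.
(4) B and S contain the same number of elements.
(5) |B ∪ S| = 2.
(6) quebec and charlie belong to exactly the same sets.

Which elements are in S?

S = {delta}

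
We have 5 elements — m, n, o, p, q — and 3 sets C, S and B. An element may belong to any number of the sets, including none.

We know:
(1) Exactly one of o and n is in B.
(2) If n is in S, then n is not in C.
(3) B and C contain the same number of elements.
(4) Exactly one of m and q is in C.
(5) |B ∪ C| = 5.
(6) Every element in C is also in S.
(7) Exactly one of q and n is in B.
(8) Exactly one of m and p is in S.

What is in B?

B = {m, n, p}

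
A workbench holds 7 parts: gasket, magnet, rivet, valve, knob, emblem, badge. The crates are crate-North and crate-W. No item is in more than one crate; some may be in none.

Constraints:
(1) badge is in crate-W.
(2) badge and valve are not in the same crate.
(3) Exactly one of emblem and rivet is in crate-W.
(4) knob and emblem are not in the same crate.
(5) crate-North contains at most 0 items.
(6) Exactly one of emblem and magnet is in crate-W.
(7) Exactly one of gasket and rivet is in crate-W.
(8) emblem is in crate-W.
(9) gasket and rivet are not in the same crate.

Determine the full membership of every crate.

crate-North = {}; crate-W = {badge, emblem, gasket}

From (1): badge ∈ crate-W.
From (8): emblem ∈ crate-W.
(2): valve ∉ crate-W.
(3) (exactly one): rivet ∉ crate-W.
(4): knob ∉ crate-W.
(5): crate-North already has 0, so the rest are out.
(6) (exactly one): magnet ∉ crate-W.
(7) (exactly one): gasket ∈ crate-W.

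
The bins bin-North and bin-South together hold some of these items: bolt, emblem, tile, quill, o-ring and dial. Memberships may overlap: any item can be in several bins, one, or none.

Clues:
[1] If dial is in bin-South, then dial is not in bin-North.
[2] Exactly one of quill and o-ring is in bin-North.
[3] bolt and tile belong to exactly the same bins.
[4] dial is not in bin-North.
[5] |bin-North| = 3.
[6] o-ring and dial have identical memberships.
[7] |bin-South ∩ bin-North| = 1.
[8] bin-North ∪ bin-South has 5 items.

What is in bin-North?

From (4): dial ∉ bin-North.
(6): o-ring matches dial: o-ring ∉ bin-North.
(2) (exactly one): quill ∈ bin-North.
Suppose bolt ∉ bin-North: no assignment then satisfies all the clues, so bolt ∈ bin-North.

bin-North = {bolt, quill, tile}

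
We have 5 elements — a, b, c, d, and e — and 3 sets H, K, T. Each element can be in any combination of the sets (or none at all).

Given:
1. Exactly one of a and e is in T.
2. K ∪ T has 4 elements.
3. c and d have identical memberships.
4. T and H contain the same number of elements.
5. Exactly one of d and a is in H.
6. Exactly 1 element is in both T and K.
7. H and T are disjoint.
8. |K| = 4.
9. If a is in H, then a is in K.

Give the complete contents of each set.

H = {a}; K = {a, c, d, e}; T = {e}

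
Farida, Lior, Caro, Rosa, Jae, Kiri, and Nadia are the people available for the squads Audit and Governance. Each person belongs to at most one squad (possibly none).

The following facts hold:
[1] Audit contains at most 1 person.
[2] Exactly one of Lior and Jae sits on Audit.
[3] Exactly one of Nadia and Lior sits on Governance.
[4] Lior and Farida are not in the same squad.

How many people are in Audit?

1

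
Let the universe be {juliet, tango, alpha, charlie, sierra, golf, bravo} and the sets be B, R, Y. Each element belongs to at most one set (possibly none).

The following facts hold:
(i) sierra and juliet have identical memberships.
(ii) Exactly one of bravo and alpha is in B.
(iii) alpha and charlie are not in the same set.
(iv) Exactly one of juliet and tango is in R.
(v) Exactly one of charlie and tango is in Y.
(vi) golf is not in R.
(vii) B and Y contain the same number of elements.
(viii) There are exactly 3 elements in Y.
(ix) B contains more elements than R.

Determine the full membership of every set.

B = {alpha, juliet, sierra}; R = {tango}; Y = {bravo, charlie, golf}

From (vi): golf ∉ R.
Suppose juliet ∉ B: no assignment then satisfies all the clues, so juliet ∈ B.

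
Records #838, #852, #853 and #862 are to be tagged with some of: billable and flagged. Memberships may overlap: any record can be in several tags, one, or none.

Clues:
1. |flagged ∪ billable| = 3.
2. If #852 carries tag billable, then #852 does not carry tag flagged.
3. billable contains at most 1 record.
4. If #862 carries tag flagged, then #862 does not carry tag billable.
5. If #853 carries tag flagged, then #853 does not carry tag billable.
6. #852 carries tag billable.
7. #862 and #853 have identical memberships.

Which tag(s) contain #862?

From (6): #852 ∈ billable.
(2): #852 ∉ flagged.
(3): billable already has 1, so the rest are out.
Suppose #862 ∉ flagged: no assignment then satisfies all the clues, so #862 ∈ flagged.

#862: flagged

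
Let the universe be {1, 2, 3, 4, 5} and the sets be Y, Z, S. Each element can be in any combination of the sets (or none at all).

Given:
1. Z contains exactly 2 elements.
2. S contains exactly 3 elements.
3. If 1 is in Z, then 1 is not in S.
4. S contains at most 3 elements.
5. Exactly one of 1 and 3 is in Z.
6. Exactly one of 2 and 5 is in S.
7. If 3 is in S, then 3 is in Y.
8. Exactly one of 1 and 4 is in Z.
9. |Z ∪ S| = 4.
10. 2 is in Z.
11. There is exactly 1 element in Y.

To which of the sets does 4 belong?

4: S

From (10): 2 ∈ Z.
Suppose 4 ∈ Y: no assignment then satisfies all the clues, so 4 ∉ Y.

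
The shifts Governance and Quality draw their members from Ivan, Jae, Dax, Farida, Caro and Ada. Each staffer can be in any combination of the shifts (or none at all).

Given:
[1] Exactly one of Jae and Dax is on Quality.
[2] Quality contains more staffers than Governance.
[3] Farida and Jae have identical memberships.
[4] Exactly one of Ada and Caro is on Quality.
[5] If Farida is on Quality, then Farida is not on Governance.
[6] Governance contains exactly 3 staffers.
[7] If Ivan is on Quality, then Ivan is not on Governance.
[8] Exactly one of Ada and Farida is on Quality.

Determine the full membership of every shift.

Governance = {Ada, Caro, Dax}; Quality = {Caro, Farida, Ivan, Jae}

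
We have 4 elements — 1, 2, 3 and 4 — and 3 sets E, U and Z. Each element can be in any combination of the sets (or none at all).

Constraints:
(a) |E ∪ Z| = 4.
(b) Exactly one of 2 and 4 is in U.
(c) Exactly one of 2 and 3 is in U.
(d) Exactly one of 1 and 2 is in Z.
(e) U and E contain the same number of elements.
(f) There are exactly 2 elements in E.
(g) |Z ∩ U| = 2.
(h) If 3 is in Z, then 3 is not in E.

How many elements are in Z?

3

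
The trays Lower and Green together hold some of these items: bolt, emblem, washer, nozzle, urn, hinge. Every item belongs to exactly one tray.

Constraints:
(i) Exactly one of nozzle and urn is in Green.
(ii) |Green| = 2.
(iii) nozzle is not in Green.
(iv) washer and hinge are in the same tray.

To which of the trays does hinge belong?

hinge: Lower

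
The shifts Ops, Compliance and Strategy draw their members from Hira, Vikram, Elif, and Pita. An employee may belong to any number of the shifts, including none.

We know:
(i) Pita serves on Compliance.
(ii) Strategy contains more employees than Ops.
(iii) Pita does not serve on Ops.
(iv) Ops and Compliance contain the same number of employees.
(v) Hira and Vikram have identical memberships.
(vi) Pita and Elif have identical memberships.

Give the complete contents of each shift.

From (i): Pita ∈ Compliance.
From (iii): Pita ∉ Ops.
(vi): Elif matches Pita: Elif ∉ Ops.
(vi): Elif matches Pita: Elif ∈ Compliance.
Suppose Hira ∉ Ops: no assignment then satisfies all the clues, so Hira ∈ Ops.

Ops = {Hira, Vikram}; Compliance = {Elif, Pita}; Strategy = {Elif, Hira, Pita, Vikram}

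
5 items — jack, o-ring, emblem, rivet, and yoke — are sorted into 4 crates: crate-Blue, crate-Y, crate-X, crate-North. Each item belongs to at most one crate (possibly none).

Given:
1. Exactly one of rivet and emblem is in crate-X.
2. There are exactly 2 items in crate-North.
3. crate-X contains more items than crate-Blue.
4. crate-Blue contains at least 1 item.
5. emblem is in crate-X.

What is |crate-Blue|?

1

From (5): emblem ∈ crate-X.
(1) (exactly one): rivet ∉ crate-X.
Suppose jack ∈ crate-Y: no assignment then satisfies all the clues, so jack ∉ crate-Y.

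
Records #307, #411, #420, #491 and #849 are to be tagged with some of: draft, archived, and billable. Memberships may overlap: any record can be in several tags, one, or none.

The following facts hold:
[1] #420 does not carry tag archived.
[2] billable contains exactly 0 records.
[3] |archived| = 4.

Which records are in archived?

From (1): #420 ∉ archived.
(2): billable already has 0, so the rest are out.
(3): only 4 candidates remain for archived, so all are in.

archived = {#307, #411, #491, #849}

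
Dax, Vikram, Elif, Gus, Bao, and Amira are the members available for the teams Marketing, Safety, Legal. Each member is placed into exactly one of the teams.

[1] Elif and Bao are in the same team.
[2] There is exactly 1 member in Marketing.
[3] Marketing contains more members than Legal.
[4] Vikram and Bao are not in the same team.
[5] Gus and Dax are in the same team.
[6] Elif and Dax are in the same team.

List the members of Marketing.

Marketing = {Vikram}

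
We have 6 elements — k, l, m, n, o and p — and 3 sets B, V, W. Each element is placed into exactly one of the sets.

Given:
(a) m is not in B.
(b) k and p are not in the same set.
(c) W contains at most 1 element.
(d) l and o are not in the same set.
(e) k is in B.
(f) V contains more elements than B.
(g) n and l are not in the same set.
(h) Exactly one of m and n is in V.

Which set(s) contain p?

From (a): m ∉ B.
From (e): k ∈ B.
(b): p ∉ B.
Suppose p ∉ V: no assignment then satisfies all the clues, so p ∈ V.

p: V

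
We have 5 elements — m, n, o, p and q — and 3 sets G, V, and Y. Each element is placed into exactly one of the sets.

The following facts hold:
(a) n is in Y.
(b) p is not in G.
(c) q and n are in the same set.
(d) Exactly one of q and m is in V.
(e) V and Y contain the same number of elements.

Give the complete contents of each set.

G = {o}; V = {m, p}; Y = {n, q}

From (a): n ∈ Y.
From (b): p ∉ G.
(c): q matches n: q ∉ G.
(c): q matches n: q ∉ V.
(c): q matches n: q ∈ Y.
(d) (exactly one): m ∈ V.
Suppose o ∉ G: no assignment then satisfies all the clues, so o ∈ G.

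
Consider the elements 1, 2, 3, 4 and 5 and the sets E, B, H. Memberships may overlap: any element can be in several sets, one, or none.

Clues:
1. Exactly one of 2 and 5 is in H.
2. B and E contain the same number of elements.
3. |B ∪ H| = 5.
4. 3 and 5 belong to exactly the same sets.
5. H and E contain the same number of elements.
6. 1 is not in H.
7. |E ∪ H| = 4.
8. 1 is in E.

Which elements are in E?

E = {1, 3, 5}

From (6): 1 ∉ H.
From (8): 1 ∈ E.
Suppose 2 ∈ E: no assignment then satisfies all the clues, so 2 ∉ E.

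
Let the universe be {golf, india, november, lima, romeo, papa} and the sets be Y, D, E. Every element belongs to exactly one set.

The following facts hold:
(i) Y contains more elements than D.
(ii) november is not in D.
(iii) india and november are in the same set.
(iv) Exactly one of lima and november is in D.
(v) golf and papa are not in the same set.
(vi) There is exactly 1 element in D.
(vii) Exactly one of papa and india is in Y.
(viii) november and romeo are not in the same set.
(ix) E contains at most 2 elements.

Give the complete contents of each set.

Y = {golf, india, november}; D = {lima}; E = {papa, romeo}

From (ii): november ∉ D.
(iii): india matches november: india ∉ D.
(iv) (exactly one): lima ∈ D.
(vi): D already has 1, so the rest are out.
Suppose golf ∉ Y: no assignment then satisfies all the clues, so golf ∈ Y.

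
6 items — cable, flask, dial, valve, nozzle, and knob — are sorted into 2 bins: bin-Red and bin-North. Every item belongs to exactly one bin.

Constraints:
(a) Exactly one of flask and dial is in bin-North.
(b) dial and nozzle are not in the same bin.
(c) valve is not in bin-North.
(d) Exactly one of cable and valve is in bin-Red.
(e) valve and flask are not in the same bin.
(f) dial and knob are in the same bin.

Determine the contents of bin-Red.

bin-Red = {dial, knob, valve}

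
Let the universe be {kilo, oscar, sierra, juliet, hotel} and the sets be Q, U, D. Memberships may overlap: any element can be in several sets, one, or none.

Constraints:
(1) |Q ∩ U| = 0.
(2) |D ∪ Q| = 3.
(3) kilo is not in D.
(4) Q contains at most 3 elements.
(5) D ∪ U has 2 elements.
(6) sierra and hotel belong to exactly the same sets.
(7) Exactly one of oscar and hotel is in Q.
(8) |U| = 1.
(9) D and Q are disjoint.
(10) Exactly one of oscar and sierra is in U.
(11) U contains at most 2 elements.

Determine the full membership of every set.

Q = {hotel, sierra}; U = {oscar}; D = {juliet}

From (3): kilo ∉ D.
Suppose kilo ∈ Q: no assignment then satisfies all the clues, so kilo ∉ Q.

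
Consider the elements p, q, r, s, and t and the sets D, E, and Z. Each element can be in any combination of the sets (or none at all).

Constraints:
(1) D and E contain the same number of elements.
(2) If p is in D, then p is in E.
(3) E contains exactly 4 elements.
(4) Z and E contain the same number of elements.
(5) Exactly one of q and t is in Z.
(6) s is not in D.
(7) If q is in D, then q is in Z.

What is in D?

D = {p, q, r, t}

From (6): s ∉ D.
Suppose p ∉ D: no assignment then satisfies all the clues, so p ∈ D.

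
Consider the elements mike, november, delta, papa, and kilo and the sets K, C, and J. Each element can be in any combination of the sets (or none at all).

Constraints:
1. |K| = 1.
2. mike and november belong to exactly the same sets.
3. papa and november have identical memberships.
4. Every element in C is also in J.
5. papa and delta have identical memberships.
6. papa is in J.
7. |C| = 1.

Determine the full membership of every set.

K = {kilo}; C = {kilo}; J = {delta, kilo, mike, november, papa}

From (6): papa ∈ J.
(3): november matches papa: november ∈ J.
(5): delta matches papa: delta ∈ J.
(2): mike matches november: mike ∈ J.
Suppose mike ∈ K: no assignment then satisfies all the clues, so mike ∉ K.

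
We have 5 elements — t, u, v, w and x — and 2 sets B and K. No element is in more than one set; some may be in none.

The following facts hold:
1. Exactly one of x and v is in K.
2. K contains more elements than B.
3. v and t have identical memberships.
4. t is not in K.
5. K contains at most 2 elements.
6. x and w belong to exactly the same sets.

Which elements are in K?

K = {w, x}

From (4): t ∉ K.
(3): v matches t: v ∉ K.
(1) (exactly one): x ∈ K.
(6): w matches x: w ∉ B.
(6): w matches x: w ∈ K.
(5): K already has 2, so the rest are out.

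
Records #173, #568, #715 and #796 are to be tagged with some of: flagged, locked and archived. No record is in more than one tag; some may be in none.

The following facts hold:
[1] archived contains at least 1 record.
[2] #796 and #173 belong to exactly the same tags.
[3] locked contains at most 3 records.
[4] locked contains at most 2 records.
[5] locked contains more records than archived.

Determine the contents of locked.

locked = {#173, #796}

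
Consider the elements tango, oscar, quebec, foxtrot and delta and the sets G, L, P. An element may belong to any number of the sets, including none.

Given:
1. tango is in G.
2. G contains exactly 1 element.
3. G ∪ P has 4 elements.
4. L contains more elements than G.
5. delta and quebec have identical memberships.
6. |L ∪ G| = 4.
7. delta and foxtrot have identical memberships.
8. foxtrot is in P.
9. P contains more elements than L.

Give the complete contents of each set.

G = {tango}; L = {delta, foxtrot, quebec}; P = {delta, foxtrot, quebec, tango}

From (1): tango ∈ G.
From (8): foxtrot ∈ P.
(2): G already has 1, so the rest are out.
(7): delta matches foxtrot: delta ∈ P.
(5): quebec matches delta: quebec ∈ P.
Suppose tango ∈ L: no assignment then satisfies all the clues, so tango ∉ L.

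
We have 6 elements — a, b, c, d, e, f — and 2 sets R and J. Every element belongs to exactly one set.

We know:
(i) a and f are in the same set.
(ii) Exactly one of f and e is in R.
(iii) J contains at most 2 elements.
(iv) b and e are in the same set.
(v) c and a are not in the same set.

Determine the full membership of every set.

R = {b, c, d, e}; J = {a, f}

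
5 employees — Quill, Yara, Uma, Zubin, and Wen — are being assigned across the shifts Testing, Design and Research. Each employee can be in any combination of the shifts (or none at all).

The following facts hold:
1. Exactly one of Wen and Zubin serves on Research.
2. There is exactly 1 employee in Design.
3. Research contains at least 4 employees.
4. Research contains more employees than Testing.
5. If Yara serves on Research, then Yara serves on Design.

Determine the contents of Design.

Design = {Yara}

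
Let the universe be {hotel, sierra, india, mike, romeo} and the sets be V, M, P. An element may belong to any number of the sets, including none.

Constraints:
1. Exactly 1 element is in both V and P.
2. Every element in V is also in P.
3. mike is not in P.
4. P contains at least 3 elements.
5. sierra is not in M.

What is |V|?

1

From (3): mike ∉ P.
From (5): sierra ∉ M.
(2) contrapositive: mike ∉ V.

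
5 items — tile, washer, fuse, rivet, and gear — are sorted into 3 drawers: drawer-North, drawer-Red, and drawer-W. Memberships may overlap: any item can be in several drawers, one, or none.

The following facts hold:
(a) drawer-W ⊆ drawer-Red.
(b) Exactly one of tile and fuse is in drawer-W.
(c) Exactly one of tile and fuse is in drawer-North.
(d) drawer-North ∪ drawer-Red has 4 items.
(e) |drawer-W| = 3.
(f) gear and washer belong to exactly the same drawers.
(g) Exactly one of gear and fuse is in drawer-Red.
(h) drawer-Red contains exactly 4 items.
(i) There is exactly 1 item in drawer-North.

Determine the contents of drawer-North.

drawer-North = {tile}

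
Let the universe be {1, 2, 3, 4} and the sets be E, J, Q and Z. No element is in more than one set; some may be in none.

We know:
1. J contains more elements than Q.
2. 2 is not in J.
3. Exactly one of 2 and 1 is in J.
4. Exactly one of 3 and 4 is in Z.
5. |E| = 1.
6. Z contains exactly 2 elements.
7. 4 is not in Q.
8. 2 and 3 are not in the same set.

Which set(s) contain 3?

3: E

From (2): 2 ∉ J.
From (7): 4 ∉ Q.
(3) (exactly one): 1 ∈ J.
Suppose 3 ∉ E: no assignment then satisfies all the clues, so 3 ∈ E.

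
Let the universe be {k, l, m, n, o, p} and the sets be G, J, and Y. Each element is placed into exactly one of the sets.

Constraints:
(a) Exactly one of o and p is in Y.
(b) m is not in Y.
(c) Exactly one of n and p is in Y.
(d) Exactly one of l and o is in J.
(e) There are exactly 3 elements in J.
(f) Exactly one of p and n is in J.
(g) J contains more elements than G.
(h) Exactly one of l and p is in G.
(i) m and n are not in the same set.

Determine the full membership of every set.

G = {l, m}; J = {k, n, o}; Y = {p}

From (b): m ∉ Y.
Suppose k ∈ G: no assignment then satisfies all the clues, so k ∉ G.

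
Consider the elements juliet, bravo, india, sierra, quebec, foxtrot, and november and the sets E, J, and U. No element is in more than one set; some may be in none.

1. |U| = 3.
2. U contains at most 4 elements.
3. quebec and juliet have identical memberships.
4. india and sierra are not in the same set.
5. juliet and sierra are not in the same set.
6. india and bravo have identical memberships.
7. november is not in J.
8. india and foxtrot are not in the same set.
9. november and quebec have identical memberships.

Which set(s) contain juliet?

juliet: U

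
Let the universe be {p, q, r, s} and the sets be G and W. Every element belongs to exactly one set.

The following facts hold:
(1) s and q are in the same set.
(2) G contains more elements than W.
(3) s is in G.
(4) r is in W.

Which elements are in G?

From (3): s ∈ G.
From (4): r ∈ W.
(1): q matches s: q ∈ G.
Suppose p ∉ G: no assignment then satisfies all the clues, so p ∈ G.

G = {p, q, s}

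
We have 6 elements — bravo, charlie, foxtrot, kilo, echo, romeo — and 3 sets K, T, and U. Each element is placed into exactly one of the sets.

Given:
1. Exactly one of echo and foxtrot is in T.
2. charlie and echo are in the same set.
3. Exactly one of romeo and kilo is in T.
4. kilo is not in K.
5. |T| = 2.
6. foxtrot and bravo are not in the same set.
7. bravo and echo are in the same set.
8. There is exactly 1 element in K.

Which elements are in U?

U = {bravo, charlie, echo}

From (4): kilo ∉ K.
Suppose bravo ∉ U: no assignment then satisfies all the clues, so bravo ∈ U.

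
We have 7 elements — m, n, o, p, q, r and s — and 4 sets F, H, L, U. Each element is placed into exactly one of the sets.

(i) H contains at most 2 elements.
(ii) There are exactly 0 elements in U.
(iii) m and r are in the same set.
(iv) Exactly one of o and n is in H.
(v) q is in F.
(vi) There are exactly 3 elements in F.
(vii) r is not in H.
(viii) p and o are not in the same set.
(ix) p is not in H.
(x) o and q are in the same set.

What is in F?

F = {o, q, s}

From (v): q ∈ F.
From (vii): r ∉ H.
From (ix): p ∉ H.
(ii): U already has 0, so the rest are out.
(iii): m matches r: m ∉ H.
(x): o matches q: o ∈ F.
(iv) (exactly one): n ∈ H.
(viii): p ∉ F.
Only one set left: p ∈ L.
Suppose m ∈ F: no assignment then satisfies all the clues, so m ∉ F.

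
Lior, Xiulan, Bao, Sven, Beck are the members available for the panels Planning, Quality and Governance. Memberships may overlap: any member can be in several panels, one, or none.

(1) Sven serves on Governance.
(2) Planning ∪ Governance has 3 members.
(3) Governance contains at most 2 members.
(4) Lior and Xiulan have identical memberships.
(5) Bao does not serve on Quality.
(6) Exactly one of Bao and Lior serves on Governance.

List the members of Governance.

Governance = {Bao, Sven}

From (1): Sven ∈ Governance.
From (5): Bao ∉ Quality.
Suppose Lior ∈ Governance: no assignment then satisfies all the clues, so Lior ∉ Governance.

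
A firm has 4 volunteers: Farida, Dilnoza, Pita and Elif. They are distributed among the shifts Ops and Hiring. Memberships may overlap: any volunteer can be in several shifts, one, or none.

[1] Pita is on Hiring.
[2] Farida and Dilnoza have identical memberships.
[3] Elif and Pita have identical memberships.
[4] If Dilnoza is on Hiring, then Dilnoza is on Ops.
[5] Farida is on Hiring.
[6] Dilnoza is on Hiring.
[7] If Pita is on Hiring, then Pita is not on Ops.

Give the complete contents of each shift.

Ops = {Dilnoza, Farida}; Hiring = {Dilnoza, Elif, Farida, Pita}

From (1): Pita ∈ Hiring.
From (5): Farida ∈ Hiring.
From (6): Dilnoza ∈ Hiring.
(3): Elif matches Pita: Elif ∈ Hiring.
(4): Dilnoza ∈ Ops.
(7): Pita ∉ Ops.
(2): Farida matches Dilnoza: Farida ∈ Ops.
(3): Elif matches Pita: Elif ∉ Ops.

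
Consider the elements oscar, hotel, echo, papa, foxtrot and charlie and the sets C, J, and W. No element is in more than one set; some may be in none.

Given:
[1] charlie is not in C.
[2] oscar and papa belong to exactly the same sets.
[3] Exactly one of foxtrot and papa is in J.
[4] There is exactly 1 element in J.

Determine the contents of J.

J = {foxtrot}

From (1): charlie ∉ C.
Suppose oscar ∈ J: no assignment then satisfies all the clues, so oscar ∉ J.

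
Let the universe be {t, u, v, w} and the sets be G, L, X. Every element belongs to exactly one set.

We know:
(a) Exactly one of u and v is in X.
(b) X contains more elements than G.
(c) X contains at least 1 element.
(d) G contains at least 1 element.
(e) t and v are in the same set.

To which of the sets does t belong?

t: X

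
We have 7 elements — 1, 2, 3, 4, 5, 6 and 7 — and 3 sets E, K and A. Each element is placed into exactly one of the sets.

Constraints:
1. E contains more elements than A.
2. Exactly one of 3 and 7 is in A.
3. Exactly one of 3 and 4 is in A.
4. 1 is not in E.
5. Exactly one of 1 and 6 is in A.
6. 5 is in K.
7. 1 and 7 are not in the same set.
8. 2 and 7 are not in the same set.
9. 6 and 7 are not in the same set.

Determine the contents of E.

E = {2, 4, 6}

From (4): 1 ∉ E.
From (6): 5 ∈ K.
Suppose 2 ∉ E: no assignment then satisfies all the clues, so 2 ∈ E.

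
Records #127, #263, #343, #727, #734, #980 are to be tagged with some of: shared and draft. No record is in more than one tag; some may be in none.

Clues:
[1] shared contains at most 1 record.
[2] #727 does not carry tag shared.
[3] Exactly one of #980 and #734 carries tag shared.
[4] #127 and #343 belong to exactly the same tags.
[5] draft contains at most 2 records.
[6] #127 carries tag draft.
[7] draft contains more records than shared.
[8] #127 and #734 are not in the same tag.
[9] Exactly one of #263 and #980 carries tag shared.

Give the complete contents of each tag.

shared = {#980}; draft = {#127, #343}

From (2): #727 ∉ shared.
From (6): #127 ∈ draft.
(4): #343 matches #127: #343 ∉ shared.
(4): #343 matches #127: #343 ∈ draft.
(5): draft already has 2, so the rest are out.
Suppose #263 ∈ shared: no assignment then satisfies all the clues, so #263 ∉ shared.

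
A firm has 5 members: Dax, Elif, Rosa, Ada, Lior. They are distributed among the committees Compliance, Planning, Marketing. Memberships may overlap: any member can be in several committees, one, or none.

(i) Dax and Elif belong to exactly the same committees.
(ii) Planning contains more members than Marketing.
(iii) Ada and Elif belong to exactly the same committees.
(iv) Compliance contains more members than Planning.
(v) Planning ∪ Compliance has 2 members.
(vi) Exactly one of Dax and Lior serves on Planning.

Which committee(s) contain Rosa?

Rosa: Compliance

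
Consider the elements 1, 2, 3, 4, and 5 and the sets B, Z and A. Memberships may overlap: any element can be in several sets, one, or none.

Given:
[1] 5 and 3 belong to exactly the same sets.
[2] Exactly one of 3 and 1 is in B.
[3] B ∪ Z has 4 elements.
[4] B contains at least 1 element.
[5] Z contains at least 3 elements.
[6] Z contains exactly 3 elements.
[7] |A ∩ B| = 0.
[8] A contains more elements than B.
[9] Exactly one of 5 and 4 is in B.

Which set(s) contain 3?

3: A, Z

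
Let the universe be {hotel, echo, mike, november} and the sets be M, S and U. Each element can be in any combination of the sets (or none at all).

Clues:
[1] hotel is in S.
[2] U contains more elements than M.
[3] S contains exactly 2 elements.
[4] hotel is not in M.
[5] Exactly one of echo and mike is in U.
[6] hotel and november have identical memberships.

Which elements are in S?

From (1): hotel ∈ S.
From (4): hotel ∉ M.
(6): november matches hotel: november ∉ M.
(6): november matches hotel: november ∈ S.
(3): S already has 2, so the rest are out.

S = {hotel, november}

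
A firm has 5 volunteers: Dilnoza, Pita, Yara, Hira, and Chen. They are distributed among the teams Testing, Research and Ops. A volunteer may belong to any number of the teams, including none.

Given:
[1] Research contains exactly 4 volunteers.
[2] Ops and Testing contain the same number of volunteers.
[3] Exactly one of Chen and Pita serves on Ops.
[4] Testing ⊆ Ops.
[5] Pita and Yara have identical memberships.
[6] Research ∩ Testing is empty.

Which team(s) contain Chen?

Chen: Ops, Testing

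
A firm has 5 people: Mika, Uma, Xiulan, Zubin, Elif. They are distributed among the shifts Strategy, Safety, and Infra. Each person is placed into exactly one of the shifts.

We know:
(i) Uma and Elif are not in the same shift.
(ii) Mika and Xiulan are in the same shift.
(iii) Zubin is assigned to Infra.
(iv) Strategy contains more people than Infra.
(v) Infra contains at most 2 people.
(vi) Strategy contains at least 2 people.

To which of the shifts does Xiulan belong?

Xiulan: Strategy

From (iii): Zubin ∈ Infra.
Suppose Xiulan ∉ Strategy: no assignment then satisfies all the clues, so Xiulan ∈ Strategy.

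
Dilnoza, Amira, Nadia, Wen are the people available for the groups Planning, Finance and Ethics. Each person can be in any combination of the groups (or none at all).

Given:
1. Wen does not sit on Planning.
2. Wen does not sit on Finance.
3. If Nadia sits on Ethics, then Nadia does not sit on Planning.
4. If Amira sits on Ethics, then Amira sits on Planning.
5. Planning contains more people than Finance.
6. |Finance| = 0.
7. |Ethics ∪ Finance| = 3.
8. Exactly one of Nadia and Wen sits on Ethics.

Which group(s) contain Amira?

Amira: Ethics, Planning

From (1): Wen ∉ Planning.
From (2): Wen ∉ Finance.
(6): Finance already has 0, so the rest are out.
Suppose Amira ∉ Planning: no assignment then satisfies all the clues, so Amira ∈ Planning.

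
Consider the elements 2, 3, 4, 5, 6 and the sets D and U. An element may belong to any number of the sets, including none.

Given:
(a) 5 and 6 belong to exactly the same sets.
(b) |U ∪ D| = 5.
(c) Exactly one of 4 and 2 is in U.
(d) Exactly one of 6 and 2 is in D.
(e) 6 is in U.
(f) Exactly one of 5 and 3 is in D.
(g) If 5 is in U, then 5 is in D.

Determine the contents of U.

U = {2, 3, 5, 6}

From (e): 6 ∈ U.
(a): 5 matches 6: 5 ∈ U.
(g): 5 ∈ D.
(a): 6 matches 5: 6 ∈ D.
(d) (exactly one): 2 ∉ D.
(f) (exactly one): 3 ∉ D.
Suppose 2 ∉ U: no assignment then satisfies all the clues, so 2 ∈ U.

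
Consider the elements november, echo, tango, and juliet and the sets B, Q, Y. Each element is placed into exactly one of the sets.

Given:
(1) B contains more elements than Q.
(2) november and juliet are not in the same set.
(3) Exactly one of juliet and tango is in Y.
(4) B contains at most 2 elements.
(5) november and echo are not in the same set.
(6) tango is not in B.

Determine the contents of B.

B = {echo, juliet}

From (6): tango ∉ B.
Suppose november ∈ B: no assignment then satisfies all the clues, so november ∉ B.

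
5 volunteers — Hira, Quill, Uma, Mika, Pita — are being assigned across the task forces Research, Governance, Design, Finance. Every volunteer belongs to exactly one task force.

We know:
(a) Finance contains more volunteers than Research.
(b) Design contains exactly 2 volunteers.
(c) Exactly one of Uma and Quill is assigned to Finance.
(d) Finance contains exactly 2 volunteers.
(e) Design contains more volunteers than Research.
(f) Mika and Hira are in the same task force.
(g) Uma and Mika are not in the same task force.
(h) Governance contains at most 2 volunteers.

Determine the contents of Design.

Design = {Hira, Mika}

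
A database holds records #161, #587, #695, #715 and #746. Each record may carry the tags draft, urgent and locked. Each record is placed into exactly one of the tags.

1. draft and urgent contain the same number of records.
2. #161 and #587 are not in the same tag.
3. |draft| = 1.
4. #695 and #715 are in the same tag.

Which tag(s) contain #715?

#715: locked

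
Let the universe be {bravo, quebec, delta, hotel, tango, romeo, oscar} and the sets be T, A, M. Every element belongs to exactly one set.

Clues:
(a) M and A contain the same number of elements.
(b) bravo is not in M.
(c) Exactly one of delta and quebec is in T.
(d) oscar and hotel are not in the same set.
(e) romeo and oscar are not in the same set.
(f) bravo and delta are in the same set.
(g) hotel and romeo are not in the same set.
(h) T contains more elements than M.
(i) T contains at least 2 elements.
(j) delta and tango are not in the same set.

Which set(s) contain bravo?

bravo: T

From (b): bravo ∉ M.
(f): delta matches bravo: delta ∉ M.
Suppose bravo ∉ T: no assignment then satisfies all the clues, so bravo ∈ T.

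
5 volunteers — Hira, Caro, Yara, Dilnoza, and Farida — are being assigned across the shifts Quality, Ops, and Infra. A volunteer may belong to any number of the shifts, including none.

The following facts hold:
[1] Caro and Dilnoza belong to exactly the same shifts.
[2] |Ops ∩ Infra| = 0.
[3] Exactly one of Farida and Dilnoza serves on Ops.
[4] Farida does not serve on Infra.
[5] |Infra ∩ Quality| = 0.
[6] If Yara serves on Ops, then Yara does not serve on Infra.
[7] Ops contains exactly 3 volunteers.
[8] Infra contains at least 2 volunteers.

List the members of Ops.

Ops = {Farida, Hira, Yara}

From (4): Farida ∉ Infra.
Suppose Hira ∉ Ops: no assignment then satisfies all the clues, so Hira ∈ Ops.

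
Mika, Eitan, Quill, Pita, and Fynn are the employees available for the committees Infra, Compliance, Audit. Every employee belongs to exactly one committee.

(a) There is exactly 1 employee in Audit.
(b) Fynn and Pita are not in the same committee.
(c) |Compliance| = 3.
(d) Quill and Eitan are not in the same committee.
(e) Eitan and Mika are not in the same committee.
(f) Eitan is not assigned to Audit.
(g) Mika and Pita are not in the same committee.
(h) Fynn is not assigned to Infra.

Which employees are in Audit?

Audit = {Pita}

From (f): Eitan ∉ Audit.
From (h): Fynn ∉ Infra.
Suppose Mika ∈ Audit: no assignment then satisfies all the clues, so Mika ∉ Audit.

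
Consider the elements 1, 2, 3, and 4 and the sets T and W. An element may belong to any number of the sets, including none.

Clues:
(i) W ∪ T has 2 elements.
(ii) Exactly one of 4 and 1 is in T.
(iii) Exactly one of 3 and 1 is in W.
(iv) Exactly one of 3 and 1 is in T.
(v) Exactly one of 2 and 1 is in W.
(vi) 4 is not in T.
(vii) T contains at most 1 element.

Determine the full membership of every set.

T = {1}; W = {1, 4}

From (vi): 4 ∉ T.
(ii) (exactly one): 1 ∈ T.
(iv) (exactly one): 3 ∉ T.
(vii): T already has 1, so the rest are out.
Suppose 1 ∉ W: no assignment then satisfies all the clues, so 1 ∈ W.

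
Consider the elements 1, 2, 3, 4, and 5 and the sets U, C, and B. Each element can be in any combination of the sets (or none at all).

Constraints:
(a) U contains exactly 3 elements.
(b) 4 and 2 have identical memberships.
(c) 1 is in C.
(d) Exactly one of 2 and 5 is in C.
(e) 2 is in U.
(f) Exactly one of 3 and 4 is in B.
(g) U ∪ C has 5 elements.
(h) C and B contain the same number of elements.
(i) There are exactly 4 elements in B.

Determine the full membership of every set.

From (c): 1 ∈ C.
From (e): 2 ∈ U.
(b): 4 matches 2: 4 ∈ U.
Suppose 1 ∈ U: no assignment then satisfies all the clues, so 1 ∉ U.

U = {2, 4, 5}; C = {1, 2, 3, 4}; B = {1, 2, 4, 5}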